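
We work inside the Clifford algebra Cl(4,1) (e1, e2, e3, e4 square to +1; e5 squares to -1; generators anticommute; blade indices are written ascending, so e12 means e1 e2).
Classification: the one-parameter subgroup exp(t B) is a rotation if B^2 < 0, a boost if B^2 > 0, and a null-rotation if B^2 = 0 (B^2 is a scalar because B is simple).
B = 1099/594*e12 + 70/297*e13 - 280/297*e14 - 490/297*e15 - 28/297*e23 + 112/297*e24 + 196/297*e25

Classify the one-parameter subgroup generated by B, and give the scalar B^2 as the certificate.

B^2 term by term: the squares give (1099/594)^2*(e12)^2 + (70/297)^2*(e13)^2 + (-280/297)^2*(e14)^2 + (-490/297)^2*(e15)^2 + (-28/297)^2*(e23)^2 + (112/297)^2*(e24)^2 + (196/297)^2*(e25)^2 = 1207801/352836*(-1) + 4900/88209*(-1) + 78400/88209*(-1) + 240100/88209*(+1) + 784/88209*(-1) + 12544/88209*(-1) + 38416/88209*(+1) = -49/36 (each basis 2-blade squares to minus the product of its generators' squares); cross terms between blades sharing an index anticommute and cancel; the commuting (index-disjoint) pairs give grade-4 terms 2*c*c'*(blade product), which cancel blade by blade — e1234: -15680/88209 + 15680/88209 = 0; e1235: -27440/88209 + 27440/88209 = 0; e1245: 109760/88209 - 109760/88209 = 0 — confirming B is simple. So B^2 = -49/36.
Answer: rotation, certificate B^2 = -49/36. Key observation: B^2 = -49/36 is a conjugation invariant, so its sign decides the class regardless of the surface form of B.


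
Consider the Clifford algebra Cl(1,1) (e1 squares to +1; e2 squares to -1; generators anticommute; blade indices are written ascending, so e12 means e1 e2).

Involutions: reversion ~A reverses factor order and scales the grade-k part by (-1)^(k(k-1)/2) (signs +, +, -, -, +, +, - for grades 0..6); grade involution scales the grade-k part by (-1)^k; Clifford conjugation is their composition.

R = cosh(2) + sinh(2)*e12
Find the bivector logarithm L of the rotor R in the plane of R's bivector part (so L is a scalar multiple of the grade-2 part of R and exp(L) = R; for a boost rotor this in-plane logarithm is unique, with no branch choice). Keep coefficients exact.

The scalar part of R is cosh(2), giving the rapidity magnitude (cosh is even); the bivector part supplies orientation, its quotient by sinh of the rapidity is the plane, and L = rapidity * plane — unique in that plane, since flipping both signs leaves L unchanged.
Concretely: cosh(rapidity) = cosh(2) gives rapidity = ±2, and since rapidity/sinh(rapidity) is even the sign is immaterial: L = (rapidity/sinh(rapidity)) * <R>_2 = (2/sinh(2)) * <R>_2.
Answer: 2*e12


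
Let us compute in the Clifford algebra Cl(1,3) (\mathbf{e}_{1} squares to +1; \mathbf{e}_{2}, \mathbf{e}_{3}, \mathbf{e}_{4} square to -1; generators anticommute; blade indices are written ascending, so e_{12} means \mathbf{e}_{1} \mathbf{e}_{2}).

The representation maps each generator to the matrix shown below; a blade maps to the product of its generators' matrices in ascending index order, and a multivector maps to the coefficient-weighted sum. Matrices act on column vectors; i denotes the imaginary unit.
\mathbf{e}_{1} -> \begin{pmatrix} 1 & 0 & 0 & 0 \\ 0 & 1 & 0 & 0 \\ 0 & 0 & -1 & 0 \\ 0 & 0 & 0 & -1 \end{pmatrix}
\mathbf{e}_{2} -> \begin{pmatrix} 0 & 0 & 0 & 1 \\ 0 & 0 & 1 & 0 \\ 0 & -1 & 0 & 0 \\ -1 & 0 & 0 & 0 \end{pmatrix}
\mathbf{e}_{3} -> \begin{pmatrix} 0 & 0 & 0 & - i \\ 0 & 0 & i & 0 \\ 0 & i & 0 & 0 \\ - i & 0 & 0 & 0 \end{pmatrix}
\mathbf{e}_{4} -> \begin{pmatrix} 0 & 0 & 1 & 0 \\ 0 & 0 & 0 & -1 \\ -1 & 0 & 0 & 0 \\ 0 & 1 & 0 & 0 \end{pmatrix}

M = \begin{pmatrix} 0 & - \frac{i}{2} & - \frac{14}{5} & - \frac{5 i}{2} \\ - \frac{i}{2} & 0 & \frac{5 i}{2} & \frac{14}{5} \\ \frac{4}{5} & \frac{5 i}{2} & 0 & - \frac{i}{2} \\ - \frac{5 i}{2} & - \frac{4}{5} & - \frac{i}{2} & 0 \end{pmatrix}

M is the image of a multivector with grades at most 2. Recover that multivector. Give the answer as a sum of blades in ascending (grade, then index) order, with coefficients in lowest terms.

Method: the blade images are trace-orthogonal — tr(rho(e_A) rho(e_B)^-1) = 4 if A = B and 0 otherwise — and rho(e_A)^-1 = (e_A)^2 * rho(e_A) with (e_A)^2 = +1 or -1, so the coefficient of e_A in the preimage is (e_A)^2 * tr(M rho(e_A))/4.
Nonzero projections over blades of grade <= 2: e_{3}: (e_{3})^2 = -1, tr(M rho(e_{3})) = -10, coefficient \frac{5}{2}; e_{4}: (e_{4})^2 = -1, tr(M rho(e_{4})) = \frac{36}{5}, coefficient -\frac{9}{5}; e_{14}: (e_{14})^2 = +1, tr(M rho(e_{14})) = -4, coefficient -1; e_{34}: (e_{34})^2 = -1, tr(M rho(e_{34})) = -2, coefficient \frac{1}{2}. Every other blade of grade <= 2 projects to 0.
Answer: \frac{5}{2} e_{3} - \frac{9}{5} e_{4} - e_{14} + \frac{1}{2} e_{34}


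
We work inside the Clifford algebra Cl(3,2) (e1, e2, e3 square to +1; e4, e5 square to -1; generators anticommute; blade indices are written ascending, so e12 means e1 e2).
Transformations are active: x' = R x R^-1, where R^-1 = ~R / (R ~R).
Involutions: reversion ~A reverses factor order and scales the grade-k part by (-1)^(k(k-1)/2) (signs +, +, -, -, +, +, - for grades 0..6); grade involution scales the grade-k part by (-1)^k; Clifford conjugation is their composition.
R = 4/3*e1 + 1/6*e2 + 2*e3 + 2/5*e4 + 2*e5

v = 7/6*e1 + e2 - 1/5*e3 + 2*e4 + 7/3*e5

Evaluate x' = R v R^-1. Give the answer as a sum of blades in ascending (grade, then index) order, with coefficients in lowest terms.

~R = 4/3*e1 + 1/6*e2 + 2*e3 + 2/5*e4 + 2*e5, and R ~R = 1481/900, so R^-1 = ~R / (1481/900).
R v = -373/90 + 41/36*e12 - 13/5*e13 + 11/5*e14 + 7/9*e15 - 61/30*e23 - 1/15*e24 - 29/18*e25 + 102/25*e34 + 76/15*e35 - 46/15*e45
Answer: -23349/2962*e1 - 8173/4443*e2 - 73119/7405*e3 - 5946/1481*e4 - 55127/4443*e5


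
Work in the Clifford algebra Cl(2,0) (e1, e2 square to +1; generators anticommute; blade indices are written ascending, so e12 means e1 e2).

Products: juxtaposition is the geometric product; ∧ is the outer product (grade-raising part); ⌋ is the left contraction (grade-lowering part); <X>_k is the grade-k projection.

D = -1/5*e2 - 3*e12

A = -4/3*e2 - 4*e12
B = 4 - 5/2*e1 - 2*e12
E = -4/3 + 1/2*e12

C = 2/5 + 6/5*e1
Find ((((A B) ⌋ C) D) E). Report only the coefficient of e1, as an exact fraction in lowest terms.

step 1: -8 - 8/3*e1 - 46/3*e2 - 58/3*e12
step 2: -32/5 - 48/5*e1
step 3: 752/25*e2 + 528/25*e12
step 4: -264/25 - 376/25*e1 - 3008/75*e2 - 704/25*e12
Answer: -376/25


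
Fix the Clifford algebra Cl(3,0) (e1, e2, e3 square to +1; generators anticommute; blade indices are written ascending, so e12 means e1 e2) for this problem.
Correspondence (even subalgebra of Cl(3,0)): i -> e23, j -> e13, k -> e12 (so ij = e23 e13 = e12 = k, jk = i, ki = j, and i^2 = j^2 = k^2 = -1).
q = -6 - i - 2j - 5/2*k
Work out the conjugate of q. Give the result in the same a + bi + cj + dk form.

In blades: q = -6 - 5/2*e12 - 2*e13 - e23.
Quaternion conjugation is reversion on the even subalgebra: the scalar is fixed and every grade-2 blade flips sign, giving -6 + 5/2*e12 + 2*e13 + e23; translating back:
Answer: -6 + i + 2j + 5/2*k


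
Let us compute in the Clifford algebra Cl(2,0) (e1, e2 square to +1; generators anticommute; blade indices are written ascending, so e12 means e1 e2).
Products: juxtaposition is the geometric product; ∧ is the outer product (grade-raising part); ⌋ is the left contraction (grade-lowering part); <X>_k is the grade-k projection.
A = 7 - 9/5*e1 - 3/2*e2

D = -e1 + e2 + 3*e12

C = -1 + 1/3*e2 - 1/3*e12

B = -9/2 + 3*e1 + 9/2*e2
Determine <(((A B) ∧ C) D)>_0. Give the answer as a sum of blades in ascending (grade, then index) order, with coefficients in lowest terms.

step 1: -873/20 + 291/10*e1 + 153/4*e2 - 18/5*e12
step 2: 873/20 - 291/10*e1 - 264/5*e2 + 557/20*e12
step 3: -429/4 + 713/5*e1 - 79/5*e2 + 981/20*e12
step 4: -429/4
Answer: -429/4


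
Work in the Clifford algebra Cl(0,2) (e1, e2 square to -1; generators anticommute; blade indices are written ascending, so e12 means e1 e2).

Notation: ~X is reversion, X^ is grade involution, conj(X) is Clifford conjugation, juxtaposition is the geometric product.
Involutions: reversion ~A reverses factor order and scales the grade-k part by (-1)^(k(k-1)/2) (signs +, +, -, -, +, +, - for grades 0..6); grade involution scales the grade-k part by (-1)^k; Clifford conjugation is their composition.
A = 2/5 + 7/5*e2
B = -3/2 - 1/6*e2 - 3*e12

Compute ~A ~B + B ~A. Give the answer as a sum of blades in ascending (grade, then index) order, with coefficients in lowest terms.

first term: -11/30 + 21/5*e1 - 13/6*e2 + 6/5*e12
second term: -11/30 + 21/5*e1 - 13/6*e2 - 6/5*e12
Answer: -11/15 + 42/5*e1 - 13/3*e2


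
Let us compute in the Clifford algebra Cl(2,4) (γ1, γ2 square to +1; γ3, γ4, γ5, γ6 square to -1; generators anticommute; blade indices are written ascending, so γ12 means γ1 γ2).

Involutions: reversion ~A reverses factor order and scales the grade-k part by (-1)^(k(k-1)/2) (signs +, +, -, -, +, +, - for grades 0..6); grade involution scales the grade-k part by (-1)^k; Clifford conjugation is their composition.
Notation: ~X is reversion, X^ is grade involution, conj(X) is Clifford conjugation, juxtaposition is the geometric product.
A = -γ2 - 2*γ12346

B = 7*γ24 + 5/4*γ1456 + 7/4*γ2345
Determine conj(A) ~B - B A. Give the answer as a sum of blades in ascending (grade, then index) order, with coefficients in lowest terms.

first term: -7*γ4 + 14*γ136 - 7/2*γ156 + 5/2*γ235 + 7/4*γ345 - 5/4*γ12456
second term: 7*γ4 + 14*γ136 - 7/2*γ156 + 5/2*γ235 + 7/4*γ345 + 5/4*γ12456
Answer: -14*γ4 - 5/2*γ12456


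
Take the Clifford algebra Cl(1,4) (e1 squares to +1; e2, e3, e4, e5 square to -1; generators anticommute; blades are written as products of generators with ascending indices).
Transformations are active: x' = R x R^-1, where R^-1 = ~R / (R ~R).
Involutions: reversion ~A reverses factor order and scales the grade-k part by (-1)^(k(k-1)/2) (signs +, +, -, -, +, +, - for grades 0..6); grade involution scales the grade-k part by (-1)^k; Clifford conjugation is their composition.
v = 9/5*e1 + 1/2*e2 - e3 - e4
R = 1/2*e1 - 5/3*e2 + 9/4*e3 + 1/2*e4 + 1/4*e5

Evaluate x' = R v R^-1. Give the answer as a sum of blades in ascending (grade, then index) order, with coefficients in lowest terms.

~R = 1/2*e1 - 5/3*e2 + 9/4*e3 + 1/2*e4 + 1/4*e5, and R ~R = -569/72, so R^-1 = ~R / (-569/72).
R v = 269/60 + 13/4*e1 e2 - 91/20*e1 e3 - 7/5*e1 e4 - 9/20*e1 e5 + 13/24*e2 e3 + 17/12*e2 e4 - 1/8*e2 e5 - 7/4*e3 e4 + 1/4*e3 e5 + 1/4*e4 e5
Answer: -1347/569*e1 + 1583/1138*e2 - 4418/2845*e3 + 1231/2845*e4 - 807/2845*e5


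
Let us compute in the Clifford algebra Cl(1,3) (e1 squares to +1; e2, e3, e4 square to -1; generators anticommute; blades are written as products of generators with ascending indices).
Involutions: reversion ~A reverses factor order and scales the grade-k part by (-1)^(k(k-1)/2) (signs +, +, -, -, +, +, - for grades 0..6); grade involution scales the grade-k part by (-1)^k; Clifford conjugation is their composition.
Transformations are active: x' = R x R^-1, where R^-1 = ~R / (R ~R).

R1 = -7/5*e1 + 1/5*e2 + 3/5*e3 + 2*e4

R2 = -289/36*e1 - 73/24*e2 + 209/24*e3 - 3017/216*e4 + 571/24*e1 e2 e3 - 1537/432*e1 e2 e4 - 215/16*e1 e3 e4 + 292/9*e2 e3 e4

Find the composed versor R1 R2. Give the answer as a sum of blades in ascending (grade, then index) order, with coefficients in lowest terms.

Distribute over the terms of R1 (each basis-blade product reordered to ascending indices, repeated generators contracted through their squares):
(-7/5*e1) R2 = 2023/180 + 511/120*e1 e2 - 1463/120*e1 e3 + 21119/1080*e1 e4 - 3997/120*e2 e3 + 10759/2160*e2 e4 + 301/16*e3 e4 - 2044/45*e1 e2 e3 e4
(1/5*e2) R2 = 73/120 + 289/180*e1 e2 + 571/120*e1 e3 - 1537/2160*e1 e4 + 209/120*e2 e3 - 3017/1080*e2 e4 - 292/45*e3 e4 + 43/16*e1 e2 e3 e4
(3/5*e3) R2 = -209/40 - 571/40*e1 e2 + 289/60*e1 e3 - 129/16*e1 e4 + 73/40*e2 e3 + 292/15*e2 e4 - 3017/360*e3 e4 - 1537/720*e1 e2 e3 e4
(2*e4) R2 = 3017/108 + 1537/216*e1 e2 + 215/8*e1 e3 + 289/18*e1 e4 - 584/9*e2 e3 + 73/12*e2 e4 - 209/12*e3 e4 - 571/12*e1 e2 e3 e4
Summing the partial products and collecting blades:
Answer: 18661/540 - 1399/1080*e1 e2 + 2911/120*e1 e3 + 9661/360*e1 e4 - 34067/360*e2 e3 + 2219/80*e2 e4 - 9701/720*e3 e4 - 33283/360*e1 e2 e3 e4


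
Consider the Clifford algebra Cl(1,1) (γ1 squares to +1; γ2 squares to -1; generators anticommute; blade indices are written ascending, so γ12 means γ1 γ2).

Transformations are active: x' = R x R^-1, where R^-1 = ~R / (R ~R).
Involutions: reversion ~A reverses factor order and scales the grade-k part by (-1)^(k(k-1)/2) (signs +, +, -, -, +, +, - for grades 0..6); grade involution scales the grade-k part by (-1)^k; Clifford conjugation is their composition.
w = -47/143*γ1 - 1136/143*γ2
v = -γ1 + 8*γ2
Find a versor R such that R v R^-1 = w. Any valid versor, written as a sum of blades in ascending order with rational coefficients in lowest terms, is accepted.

Why this works: both vectors square to -63, so q(v) = q(w) and R = v + w = -190/143*γ1 + 8/143*γ2 carries v to w — its own direction survives, the complement (v - w)/2 flips.
Answer: -190/143*γ1 + 8/143*γ2


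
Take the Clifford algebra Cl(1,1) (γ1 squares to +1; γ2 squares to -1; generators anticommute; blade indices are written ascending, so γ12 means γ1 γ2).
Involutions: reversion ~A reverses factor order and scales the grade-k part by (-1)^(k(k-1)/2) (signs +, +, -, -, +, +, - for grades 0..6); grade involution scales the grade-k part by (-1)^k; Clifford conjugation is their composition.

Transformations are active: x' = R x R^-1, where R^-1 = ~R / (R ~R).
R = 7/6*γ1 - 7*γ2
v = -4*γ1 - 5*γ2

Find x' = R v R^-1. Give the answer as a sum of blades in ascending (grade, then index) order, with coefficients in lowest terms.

~R = 7/6*γ1 - 7*γ2, and R ~R = -1715/36, so R^-1 = ~R / (-1715/36).
R v = -119/3 - 203/6*γ12
Answer: 208/35*γ1 - 233/35*γ2


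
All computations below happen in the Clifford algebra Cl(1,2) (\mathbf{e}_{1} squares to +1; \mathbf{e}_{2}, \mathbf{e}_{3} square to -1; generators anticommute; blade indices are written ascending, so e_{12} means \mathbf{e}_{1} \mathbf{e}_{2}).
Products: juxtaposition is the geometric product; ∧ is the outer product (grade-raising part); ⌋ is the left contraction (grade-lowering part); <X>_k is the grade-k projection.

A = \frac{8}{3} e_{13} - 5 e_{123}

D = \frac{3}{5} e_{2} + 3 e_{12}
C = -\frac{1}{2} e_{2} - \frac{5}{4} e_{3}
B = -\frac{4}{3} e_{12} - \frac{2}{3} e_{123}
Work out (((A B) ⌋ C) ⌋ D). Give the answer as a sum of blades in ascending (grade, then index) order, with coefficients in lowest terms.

step 1: -\frac{10}{3} + \frac{16}{9} e_{2} + \frac{20}{3} e_{3} - \frac{32}{9} e_{23}
step 2: \frac{83}{9} + \frac{5}{3} e_{2} + \frac{25}{6} e_{3}
step 3: -1 + 5 e_{1} + \frac{83}{15} e_{2} + \frac{83}{3} e_{12}
Answer: -1 + 5 e_{1} + \frac{83}{15} e_{2} + \frac{83}{3} e_{12}


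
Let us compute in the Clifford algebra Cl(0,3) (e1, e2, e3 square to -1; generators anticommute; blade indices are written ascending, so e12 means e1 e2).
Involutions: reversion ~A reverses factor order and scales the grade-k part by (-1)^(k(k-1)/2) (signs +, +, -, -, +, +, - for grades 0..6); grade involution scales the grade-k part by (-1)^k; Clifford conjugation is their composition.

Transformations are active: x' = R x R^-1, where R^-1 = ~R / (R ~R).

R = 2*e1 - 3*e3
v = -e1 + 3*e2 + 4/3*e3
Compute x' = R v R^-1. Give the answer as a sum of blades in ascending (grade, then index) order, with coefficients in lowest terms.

~R = 2*e1 - 3*e3, and R ~R = -13, so R^-1 = ~R / (-13).
R v = 6 + 6*e12 - 1/3*e13 + 9*e23
Answer: -11/13*e1 - 3*e2 + 56/39*e3


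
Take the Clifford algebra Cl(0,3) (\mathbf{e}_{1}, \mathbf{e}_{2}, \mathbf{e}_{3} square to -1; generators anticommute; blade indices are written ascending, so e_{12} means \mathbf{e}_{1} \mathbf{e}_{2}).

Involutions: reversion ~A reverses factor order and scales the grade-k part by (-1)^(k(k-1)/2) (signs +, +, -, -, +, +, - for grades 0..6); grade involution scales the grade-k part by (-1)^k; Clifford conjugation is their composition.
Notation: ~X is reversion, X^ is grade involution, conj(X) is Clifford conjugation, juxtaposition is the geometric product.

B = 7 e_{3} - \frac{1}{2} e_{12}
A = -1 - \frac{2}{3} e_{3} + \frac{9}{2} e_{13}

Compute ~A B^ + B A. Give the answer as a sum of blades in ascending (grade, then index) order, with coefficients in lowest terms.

first term: -\frac{14}{3} - \frac{63}{2} e_{1} + 7 e_{3} + \frac{1}{2} e_{12} - \frac{9}{4} e_{23} + \frac{1}{3} e_{123}
second term: \frac{14}{3} + \frac{63}{2} e_{1} - 7 e_{3} + \frac{1}{2} e_{12} - \frac{9}{4} e_{23} + \frac{1}{3} e_{123}
Answer: e_{12} - \frac{9}{2} e_{23} + \frac{2}{3} e_{123}


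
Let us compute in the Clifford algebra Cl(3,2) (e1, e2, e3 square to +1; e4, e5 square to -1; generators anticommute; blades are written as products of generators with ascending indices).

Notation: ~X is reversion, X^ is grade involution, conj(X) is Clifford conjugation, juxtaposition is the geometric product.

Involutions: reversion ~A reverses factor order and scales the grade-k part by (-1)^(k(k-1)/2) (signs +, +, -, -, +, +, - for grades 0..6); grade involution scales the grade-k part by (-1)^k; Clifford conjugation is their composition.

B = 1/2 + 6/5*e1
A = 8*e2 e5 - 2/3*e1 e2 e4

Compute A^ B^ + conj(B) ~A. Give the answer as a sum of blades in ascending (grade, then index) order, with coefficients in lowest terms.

first term: -4/5*e2 e4 + 4*e2 e5 + 1/3*e1 e2 e4 - 48/5*e1 e2 e5
second term: -4/5*e2 e4 - 4*e2 e5 + 1/3*e1 e2 e4 + 48/5*e1 e2 e5
Answer: -8/5*e2 e4 + 2/3*e1 e2 e4


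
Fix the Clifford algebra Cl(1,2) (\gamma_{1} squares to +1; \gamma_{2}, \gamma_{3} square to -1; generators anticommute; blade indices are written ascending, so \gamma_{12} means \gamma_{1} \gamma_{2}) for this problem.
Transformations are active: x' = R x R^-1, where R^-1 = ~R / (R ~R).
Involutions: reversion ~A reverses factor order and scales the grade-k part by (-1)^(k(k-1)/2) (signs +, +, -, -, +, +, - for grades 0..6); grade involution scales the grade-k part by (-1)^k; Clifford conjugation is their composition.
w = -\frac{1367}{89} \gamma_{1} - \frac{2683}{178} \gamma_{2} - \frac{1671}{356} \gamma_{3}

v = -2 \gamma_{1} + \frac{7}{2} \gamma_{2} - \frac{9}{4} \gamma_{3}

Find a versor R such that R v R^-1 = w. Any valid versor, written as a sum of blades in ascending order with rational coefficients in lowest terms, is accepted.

A norm check does it: q(v) = q(w) = -\frac{213}{16}, hence R = v + w = -\frac{1545}{89} \gamma_{1} - \frac{1030}{89} \gamma_{2} - \frac{618}{89} \gamma_{3} realises the map — parallel part kept, (v - w)/2 negated, v carried to w.
Answer: -\frac{1545}{89} \gamma_{1} - \frac{1030}{89} \gamma_{2} - \frac{618}{89} \gamma_{3}


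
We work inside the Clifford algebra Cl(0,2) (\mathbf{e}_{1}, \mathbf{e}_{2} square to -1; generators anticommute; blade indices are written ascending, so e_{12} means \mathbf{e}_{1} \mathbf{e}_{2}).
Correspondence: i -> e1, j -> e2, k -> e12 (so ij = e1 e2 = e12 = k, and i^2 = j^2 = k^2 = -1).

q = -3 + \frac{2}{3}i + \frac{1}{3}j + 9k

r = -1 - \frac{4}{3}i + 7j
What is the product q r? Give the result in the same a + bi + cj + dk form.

In blades: q = -3 + \frac{2}{3} e_{1} + \frac{1}{3} e_{2} + 9 e_{12}, r = -1 - \frac{4}{3} e_{1} + 7 e_{2}.
Distribute q over r term by term (generator squares from the signature, products reordered to ascending indices): (-3)*r = 3 + 4 e_{1} - 21 e_{2}; (\frac{2}{3} e_{1})*r = \frac{8}{9} - \frac{2}{3} e_{1} + \frac{14}{3} e_{12}; (\frac{1}{3} e_{2})*r = -\frac{7}{3} - \frac{1}{3} e_{2} + \frac{4}{9} e_{12}; (9 e_{12})*r = -63 e_{1} - 12 e_{2} - 9 e_{12}.
Sum: \frac{14}{9} - \frac{179}{3} e_{1} - \frac{100}{3} e_{2} - \frac{35}{9} e_{12}; translating back through the correspondence:
Answer: \frac{14}{9} - \frac{179}{3}i - \frac{100}{3}j - \frac{35}{9}k


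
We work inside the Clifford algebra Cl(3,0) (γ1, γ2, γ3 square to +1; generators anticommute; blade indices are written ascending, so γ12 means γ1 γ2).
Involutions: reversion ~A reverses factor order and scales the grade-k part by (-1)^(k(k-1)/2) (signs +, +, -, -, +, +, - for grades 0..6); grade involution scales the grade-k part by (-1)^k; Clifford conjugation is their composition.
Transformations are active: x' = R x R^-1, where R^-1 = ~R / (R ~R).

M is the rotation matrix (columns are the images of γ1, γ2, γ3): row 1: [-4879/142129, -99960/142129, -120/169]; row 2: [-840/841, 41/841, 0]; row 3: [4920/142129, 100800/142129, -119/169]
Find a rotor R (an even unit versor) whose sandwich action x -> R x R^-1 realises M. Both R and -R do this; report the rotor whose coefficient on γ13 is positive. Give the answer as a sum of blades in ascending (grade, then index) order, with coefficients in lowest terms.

Method: write R = a + b12*γ12 + b13*γ13 + b23*γ23 with a^2 + b12^2 + b13^2 + b23^2 = 1 (so R^-1 = ~R). Expanding the columns R e_j ~R gives tr M = 4a^2 - 1 and, from the antisymmetric part, M21 - M12 = -4a*b12, M13 - M31 = 4a*b13, M32 - M23 = -4a*b23.
Here tr M = -98029/142129, so a^2 = (1 + tr M)/4 = 11025/142129 and a = ±105/377. Taking a = 105/377: M21 - M12 = -42000/142129, M13 - M31 = -105840/142129, M32 - M23 = 100800/142129, giving b12 = 100/377, b13 = -252/377, b23 = -240/377, i.e. R = 105/377 + 100/377*γ12 - 252/377*γ13 - 240/377*γ23.
Its γ13 coefficient is negative, so report the other preimage -R.
Answer: -105/377 - 100/377*γ12 + 252/377*γ13 + 240/377*γ23. Why the constraint matters: R and -R act identically through the sandwich — M has trace -98029/142129 either way — so only the sign condition on γ13 picks one of the two preimages.


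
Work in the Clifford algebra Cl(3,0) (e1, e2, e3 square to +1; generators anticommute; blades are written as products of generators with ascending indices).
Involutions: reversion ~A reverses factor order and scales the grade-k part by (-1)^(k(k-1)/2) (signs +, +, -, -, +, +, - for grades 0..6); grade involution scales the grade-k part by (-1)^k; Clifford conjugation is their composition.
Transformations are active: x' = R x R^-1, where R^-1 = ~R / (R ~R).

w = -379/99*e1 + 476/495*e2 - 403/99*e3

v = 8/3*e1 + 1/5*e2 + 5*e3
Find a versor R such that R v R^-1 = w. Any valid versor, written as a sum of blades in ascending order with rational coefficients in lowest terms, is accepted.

Reasoning: v^2 = w^2 = 7234/225 since conjugation preserves the quadratic form; R = v + w = -115/99*e1 + 115/99*e2 + 92/99*e3 is then valid when invertible, keeping its own part and reversing (v - w)/2.
Answer: -115/99*e1 + 115/99*e2 + 92/99*e3


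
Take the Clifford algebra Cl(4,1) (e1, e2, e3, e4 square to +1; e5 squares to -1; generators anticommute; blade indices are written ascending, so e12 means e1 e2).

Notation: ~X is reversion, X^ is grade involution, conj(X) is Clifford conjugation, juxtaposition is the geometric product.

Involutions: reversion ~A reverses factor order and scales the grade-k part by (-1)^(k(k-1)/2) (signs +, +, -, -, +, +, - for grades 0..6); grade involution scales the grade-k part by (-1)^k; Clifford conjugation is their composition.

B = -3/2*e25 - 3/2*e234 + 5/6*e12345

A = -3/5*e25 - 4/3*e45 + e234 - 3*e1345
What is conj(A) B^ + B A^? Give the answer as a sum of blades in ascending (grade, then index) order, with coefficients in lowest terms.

first term: -12/5 + 5/2*e2 - 5/6*e15 + 2*e24 - 10/9*e123 - 9/2*e125 - 1/2*e134 - 2*e235 - 12/5*e345 + 9/2*e1234
second term: -3/5 - 5/2*e2 - 5/6*e15 + 2*e24 - 10/9*e123 + 9/2*e125 - 1/2*e134 + 2*e235 - 3/5*e345 - 9/2*e1234
Answer: -3 - 5/3*e15 + 4*e24 - 20/9*e123 - e134 - 3*e345


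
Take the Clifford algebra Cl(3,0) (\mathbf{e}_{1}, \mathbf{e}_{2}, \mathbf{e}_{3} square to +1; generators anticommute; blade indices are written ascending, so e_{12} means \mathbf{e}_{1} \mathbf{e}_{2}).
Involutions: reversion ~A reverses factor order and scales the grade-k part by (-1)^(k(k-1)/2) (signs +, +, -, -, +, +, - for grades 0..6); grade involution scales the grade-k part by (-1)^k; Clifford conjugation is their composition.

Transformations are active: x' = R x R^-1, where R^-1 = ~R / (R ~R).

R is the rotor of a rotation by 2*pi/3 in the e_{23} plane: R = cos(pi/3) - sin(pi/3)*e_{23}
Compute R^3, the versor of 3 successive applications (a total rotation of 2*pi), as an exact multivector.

The rotor phase is half the rotation angle and phases add under composition, so 3 steps in the e_{23} plane accumulate phase 3*(pi/3) = \pi: R^3 = cos(\pi) - sin(\pi)*e_{23}.
cos(\pi) = -1 and sin(\pi) = 0, so R^3 = -1. The total rotation 2*pi is 1 full turn, so every vector returns to itself, yet the rotor is -1, on the OTHER sheet of the double cover (an odd number of 2*pi turns).
Answer: -1


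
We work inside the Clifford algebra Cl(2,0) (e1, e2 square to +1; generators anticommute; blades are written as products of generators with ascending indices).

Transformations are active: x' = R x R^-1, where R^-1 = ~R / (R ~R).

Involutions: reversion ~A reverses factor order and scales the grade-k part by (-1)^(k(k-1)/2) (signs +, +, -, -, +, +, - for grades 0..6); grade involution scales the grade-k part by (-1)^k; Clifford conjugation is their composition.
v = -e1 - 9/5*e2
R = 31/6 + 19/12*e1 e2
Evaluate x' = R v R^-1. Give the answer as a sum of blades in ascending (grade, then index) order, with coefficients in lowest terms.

~R = 31/6 - 19/12*e1 e2, and R ~R = 4205/144, so R^-1 = ~R / (4205/144).
R v = -481/60*e1 - 463/60*e2
Answer: -38619/21025*e1 - 19567/21025*e2


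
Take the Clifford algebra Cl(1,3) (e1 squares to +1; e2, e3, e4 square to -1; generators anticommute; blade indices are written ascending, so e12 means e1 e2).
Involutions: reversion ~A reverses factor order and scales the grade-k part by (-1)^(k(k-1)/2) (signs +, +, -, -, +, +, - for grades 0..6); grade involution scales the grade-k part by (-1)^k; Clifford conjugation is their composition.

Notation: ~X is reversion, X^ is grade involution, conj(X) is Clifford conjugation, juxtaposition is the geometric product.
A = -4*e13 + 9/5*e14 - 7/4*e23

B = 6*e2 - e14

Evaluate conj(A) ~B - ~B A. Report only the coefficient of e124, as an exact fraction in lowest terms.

first term: -9/5 + 21/2*e3 - 4*e34 - 24*e123 + 54/5*e124 + 7/4*e1234
second term: 9/5 + 21/2*e3 - 4*e34 + 24*e123 - 54/5*e124 - 7/4*e1234
Answer: 108/5


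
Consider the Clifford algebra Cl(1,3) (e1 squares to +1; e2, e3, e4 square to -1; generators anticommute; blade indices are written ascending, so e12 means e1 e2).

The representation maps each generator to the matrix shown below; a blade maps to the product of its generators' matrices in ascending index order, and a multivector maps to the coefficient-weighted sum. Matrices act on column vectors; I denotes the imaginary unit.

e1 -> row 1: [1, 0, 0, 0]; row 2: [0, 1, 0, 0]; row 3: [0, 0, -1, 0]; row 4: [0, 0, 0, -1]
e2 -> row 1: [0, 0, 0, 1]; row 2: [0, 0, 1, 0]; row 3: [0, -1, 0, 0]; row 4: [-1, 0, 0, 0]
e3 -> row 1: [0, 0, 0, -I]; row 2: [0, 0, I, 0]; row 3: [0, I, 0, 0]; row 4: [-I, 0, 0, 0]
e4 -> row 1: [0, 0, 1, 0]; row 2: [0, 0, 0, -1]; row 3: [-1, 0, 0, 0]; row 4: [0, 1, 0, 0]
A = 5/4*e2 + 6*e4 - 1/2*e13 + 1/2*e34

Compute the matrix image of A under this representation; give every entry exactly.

Bivector images (products of the table entries): rho(e13) = rho(e1)rho(e3) = row 1: [0, 0, 0, -I]; row 2: [0, 0, I, 0]; row 3: [0, -I, 0, 0]; row 4: [I, 0, 0, 0]; rho(e34) = rho(e3)rho(e4) = row 1: [0, -I, 0, 0]; row 2: [-I, 0, 0, 0]; row 3: [0, 0, 0, -I]; row 4: [0, 0, -I, 0].
M = (5/4)*rho(e2) + (6)*rho(e4) + (-1/2)*rho(e13) + (1/2)*rho(e34), summed entrywise:
Answer: row 1: [0, -I/2, 6, 5/4 + I/2]; row 2: [-I/2, 0, 5/4 - I/2, -6]; row 3: [-6, -5/4 + I/2, 0, -I/2]; row 4: [-5/4 - I/2, 6, -I/2, 0]


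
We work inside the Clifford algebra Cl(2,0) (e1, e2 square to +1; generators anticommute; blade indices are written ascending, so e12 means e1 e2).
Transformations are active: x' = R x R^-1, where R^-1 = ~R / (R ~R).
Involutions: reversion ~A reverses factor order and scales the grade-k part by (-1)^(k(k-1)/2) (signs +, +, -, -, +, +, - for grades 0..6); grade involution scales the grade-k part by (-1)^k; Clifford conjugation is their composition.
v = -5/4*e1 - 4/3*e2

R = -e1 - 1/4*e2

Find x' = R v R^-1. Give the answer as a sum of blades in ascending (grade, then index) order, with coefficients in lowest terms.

~R = -e1 - 1/4*e2, and R ~R = 17/16, so R^-1 = ~R / (17/16).
R v = 19/12 + 49/48*e12
Answer: -353/204*e1 + 10/17*e2


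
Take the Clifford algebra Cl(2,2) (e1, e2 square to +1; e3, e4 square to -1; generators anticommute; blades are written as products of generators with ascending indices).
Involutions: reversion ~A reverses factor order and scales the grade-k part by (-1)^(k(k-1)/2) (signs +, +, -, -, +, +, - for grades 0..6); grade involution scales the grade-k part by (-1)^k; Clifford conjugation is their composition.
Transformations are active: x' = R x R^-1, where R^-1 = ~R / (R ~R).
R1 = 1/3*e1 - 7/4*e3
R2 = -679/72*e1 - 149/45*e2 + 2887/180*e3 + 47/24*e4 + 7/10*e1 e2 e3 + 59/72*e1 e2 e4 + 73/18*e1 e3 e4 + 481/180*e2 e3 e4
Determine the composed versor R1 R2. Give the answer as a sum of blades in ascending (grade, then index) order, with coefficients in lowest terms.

Distribute over the terms of R1 (each basis-blade product reordered to ascending indices, repeated generators contracted through their squares):
(1/3*e1) R2 = -679/216 - 149/135*e1 e2 + 2887/540*e1 e3 + 47/72*e1 e4 + 7/30*e2 e3 + 59/216*e2 e4 + 73/54*e3 e4 + 481/540*e1 e2 e3 e4
(-7/4*e3) R2 = 20209/720 + 49/40*e1 e2 - 4753/288*e1 e3 - 511/72*e1 e4 - 1043/180*e2 e3 - 3367/720*e2 e4 - 329/96*e3 e4 - 413/288*e1 e2 e3 e4
Summing the partial products and collecting blades:
Answer: 53837/2160 + 131/1080*e1 e2 - 48199/4320*e1 e3 - 58/9*e1 e4 - 1001/180*e2 e3 - 9511/2160*e2 e4 - 1793/864*e3 e4 - 2347/4320*e1 e2 e3 e4


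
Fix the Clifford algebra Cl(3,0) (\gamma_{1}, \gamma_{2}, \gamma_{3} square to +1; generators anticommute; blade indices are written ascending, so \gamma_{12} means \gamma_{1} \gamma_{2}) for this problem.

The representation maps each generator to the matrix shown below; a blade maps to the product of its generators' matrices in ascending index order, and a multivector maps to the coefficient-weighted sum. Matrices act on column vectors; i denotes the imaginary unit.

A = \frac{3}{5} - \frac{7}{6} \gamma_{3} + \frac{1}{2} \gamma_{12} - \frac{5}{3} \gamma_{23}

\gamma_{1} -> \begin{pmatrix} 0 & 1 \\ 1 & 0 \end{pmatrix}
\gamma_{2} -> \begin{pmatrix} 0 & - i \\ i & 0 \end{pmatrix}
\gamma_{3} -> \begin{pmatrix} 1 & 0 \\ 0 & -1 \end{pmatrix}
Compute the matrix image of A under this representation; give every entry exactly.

Bivector images (products of the table entries): rho(\gamma_{12}) = rho(\gamma_{1})rho(\gamma_{2}) = \begin{pmatrix} i & 0 \\ 0 & - i \end{pmatrix}; rho(\gamma_{23}) = rho(\gamma_{2})rho(\gamma_{3}) = \begin{pmatrix} 0 & i \\ i & 0 \end{pmatrix}.
M = (\frac{3}{5})*1 + (-\frac{7}{6})*rho(\gamma_{3}) + (\frac{1}{2})*rho(\gamma_{12}) + (-\frac{5}{3})*rho(\gamma_{23}), summed entrywise (1 is the identity matrix):
Answer: \begin{pmatrix} - \frac{17}{30} + \frac{i}{2} & - \frac{5 i}{3} \\ - \frac{5 i}{3} & \frac{53}{30} - \frac{i}{2} \end{pmatrix}


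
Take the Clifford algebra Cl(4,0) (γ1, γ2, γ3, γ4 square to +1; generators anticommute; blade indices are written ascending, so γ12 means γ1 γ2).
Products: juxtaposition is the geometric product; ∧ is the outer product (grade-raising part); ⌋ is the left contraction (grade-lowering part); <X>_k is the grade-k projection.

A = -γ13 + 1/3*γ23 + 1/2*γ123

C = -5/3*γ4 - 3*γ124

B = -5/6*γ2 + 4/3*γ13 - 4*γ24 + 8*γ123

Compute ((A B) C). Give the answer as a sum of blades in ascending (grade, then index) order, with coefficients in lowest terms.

step 1: -8/3 - 8/3*γ1 - 22/3*γ2 + 5/18*γ3 + 4/9*γ12 + 5/12*γ13 + 4/3*γ34 - 5/6*γ123 + 2*γ134 - 4*γ1234
step 2: -128/9*γ3 + 52/9*γ4 - 10/3*γ13 - 158/9*γ14 - 6*γ23 + 182/9*γ24 - 80/27*γ34 + 8/3*γ123 + 196/27*γ124 - 25/36*γ134 - 5/4*γ234 + 5/9*γ1234
Answer: -128/9*γ3 + 52/9*γ4 - 10/3*γ13 - 158/9*γ14 - 6*γ23 + 182/9*γ24 - 80/27*γ34 + 8/3*γ123 + 196/27*γ124 - 25/36*γ134 - 5/4*γ234 + 5/9*γ1234


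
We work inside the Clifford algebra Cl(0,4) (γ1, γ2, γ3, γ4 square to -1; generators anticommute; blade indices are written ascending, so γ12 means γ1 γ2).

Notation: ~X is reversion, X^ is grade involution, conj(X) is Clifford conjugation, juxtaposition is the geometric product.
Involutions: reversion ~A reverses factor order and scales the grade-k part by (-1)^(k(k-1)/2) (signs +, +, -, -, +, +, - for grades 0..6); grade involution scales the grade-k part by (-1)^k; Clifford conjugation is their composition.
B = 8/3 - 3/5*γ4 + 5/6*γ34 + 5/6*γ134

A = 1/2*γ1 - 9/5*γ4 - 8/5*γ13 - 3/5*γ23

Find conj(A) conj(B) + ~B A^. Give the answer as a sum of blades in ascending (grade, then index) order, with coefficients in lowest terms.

first term: -27/25 - 4/3*γ1 - 3/2*γ3 + 52/15*γ4 + 83/30*γ13 + 31/30*γ14 + 8/5*γ23 + 1/2*γ24 + 5/12*γ34 - 1/2*γ124 + 413/300*γ134 + 9/25*γ234
second term: 27/25 - 4/3*γ1 + 3/2*γ3 + 52/15*γ4 - 83/30*γ13 + 31/30*γ14 - 8/5*γ23 + 1/2*γ24 - 5/12*γ34 + 1/2*γ124 + 413/300*γ134 + 9/25*γ234
Answer: -8/3*γ1 + 104/15*γ4 + 31/15*γ14 + γ24 + 413/150*γ134 + 18/25*γ234


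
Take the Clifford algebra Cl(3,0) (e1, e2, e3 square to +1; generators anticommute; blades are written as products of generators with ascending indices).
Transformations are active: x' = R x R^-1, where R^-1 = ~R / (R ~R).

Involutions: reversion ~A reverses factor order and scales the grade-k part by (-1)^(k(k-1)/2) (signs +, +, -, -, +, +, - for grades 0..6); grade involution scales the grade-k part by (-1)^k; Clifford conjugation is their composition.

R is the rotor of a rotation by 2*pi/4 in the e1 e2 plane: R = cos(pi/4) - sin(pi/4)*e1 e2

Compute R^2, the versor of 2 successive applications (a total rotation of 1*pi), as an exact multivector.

Half-angle bookkeeping: 2 applications in e1 e2 add up to rotor phase 2*pi/4 = pi/2, so R^2 = cos(pi/2) - sin(pi/2)*e1 e2.
cos(pi/2) = 0 and sin(pi/2) = 1, so R^2 = -e1 e2. The net rotation is 1*pi; the rotor keeps the half-angle phase exactly.
Answer: -e1 e2


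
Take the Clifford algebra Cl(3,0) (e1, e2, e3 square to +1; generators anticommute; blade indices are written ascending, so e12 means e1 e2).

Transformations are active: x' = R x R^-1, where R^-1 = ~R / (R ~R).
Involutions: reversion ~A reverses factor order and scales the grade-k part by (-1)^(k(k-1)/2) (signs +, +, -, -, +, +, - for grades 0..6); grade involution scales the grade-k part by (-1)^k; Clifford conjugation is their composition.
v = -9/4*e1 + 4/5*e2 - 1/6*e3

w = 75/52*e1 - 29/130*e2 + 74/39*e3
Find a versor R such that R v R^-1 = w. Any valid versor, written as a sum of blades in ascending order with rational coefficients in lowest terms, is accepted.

Construction: equal norms (both 20629/3600) license R = v + w = -21/26*e1 + 15/26*e2 + 45/26*e3 — nothing changes along that direction, while (v - w)/2 changes sign, so v maps onto w.
Answer: -21/26*e1 + 15/26*e2 + 45/26*e3


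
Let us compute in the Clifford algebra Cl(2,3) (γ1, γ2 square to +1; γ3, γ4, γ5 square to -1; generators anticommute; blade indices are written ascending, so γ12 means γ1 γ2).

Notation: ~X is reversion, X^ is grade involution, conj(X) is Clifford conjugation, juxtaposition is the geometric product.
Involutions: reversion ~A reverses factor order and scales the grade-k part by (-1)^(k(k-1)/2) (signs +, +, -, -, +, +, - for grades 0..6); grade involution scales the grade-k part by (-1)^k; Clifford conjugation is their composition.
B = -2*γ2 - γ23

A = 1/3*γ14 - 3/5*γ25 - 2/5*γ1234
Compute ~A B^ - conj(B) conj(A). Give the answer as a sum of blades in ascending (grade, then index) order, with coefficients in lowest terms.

first term: -6/5*γ5 + 2/5*γ14 - 3/5*γ35 + 2/3*γ124 - 4/5*γ134 + 1/3*γ1234
second term: 6/5*γ5 - 2/5*γ14 - 3/5*γ35 + 2/3*γ124 + 4/5*γ134 - 1/3*γ1234
Answer: -12/5*γ5 + 4/5*γ14 - 8/5*γ134 + 2/3*γ1234


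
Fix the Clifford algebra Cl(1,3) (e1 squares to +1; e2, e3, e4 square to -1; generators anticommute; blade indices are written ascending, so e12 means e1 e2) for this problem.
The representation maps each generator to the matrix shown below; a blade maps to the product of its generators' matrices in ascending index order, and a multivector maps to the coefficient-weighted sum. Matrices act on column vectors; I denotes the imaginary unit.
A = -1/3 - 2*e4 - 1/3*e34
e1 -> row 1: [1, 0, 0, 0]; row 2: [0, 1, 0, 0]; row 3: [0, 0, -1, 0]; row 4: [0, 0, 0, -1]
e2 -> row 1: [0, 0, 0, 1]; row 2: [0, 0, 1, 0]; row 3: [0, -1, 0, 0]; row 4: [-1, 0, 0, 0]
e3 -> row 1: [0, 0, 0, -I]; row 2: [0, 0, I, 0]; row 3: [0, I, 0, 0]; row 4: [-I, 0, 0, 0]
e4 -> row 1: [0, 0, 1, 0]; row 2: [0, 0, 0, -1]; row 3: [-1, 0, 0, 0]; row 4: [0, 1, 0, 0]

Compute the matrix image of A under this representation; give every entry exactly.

Bivector images (products of the table entries): rho(e34) = rho(e3)rho(e4) = row 1: [0, -I, 0, 0]; row 2: [-I, 0, 0, 0]; row 3: [0, 0, 0, -I]; row 4: [0, 0, -I, 0].
M = (-1/3)*1 + (-2)*rho(e4) + (-1/3)*rho(e34), summed entrywise (1 is the identity matrix):
Answer: row 1: [-1/3, I/3, -2, 0]; row 2: [I/3, -1/3, 0, 2]; row 3: [2, 0, -1/3, I/3]; row 4: [0, -2, I/3, -1/3]


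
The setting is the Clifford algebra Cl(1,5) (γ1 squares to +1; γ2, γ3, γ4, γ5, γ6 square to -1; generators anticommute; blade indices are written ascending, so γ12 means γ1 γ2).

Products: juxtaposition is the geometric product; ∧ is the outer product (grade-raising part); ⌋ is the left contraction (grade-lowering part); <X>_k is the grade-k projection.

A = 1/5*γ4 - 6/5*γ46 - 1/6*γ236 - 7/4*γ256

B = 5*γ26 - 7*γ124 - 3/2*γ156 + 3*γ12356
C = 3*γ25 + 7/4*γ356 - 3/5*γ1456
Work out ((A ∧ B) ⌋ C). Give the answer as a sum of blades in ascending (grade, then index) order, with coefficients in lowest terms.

step 1: -γ246 + 3/10*γ1456 - 3/5*γ123456
step 2: 9/50
Answer: 9/50


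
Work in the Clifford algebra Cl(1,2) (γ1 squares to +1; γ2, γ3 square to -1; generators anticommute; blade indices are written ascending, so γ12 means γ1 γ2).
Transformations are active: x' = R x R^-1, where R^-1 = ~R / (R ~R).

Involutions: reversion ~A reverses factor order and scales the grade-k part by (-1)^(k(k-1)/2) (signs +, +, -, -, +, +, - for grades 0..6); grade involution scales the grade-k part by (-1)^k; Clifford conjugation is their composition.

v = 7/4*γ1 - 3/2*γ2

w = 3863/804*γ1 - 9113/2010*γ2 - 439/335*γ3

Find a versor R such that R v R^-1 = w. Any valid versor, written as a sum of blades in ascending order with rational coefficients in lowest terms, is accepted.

R = v + w = 2635/402*γ1 - 6064/1005*γ2 - 439/335*γ3 works: the equal norms (13/16) guarantee its sandwich swaps v into w.
Answer: 2635/402*γ1 - 6064/1005*γ2 - 439/335*γ3


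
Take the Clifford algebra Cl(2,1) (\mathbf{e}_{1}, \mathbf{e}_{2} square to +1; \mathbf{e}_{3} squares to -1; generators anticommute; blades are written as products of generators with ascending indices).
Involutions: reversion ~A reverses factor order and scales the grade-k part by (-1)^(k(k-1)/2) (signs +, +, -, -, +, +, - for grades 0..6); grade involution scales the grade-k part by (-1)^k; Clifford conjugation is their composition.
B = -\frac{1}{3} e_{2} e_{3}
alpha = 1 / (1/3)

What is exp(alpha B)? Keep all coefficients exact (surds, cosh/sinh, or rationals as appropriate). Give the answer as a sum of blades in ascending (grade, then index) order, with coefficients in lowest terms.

B^2 = (-\frac{1}{3})^2*(e_{2} e_{3})^2 = \frac{1}{9}*(+1) = \frac{1}{9} (a basis 2-blade squares to minus the product of its generators' squares).
B^2 = \frac{1}{9} — a positive square means the series sums to a boost: l = \frac{1}{3}, alpha*l = 1, so exp(alpha B) = cosh(1) + (sinh(1)/(\frac{1}{3}))*B = \cosh{\left(1 \right)} + (3 \sinh{\left(1 \right)})*B.
Answer: \cosh{\left(1 \right)} - \sinh{\left(1 \right)} e_{2} e_{3}


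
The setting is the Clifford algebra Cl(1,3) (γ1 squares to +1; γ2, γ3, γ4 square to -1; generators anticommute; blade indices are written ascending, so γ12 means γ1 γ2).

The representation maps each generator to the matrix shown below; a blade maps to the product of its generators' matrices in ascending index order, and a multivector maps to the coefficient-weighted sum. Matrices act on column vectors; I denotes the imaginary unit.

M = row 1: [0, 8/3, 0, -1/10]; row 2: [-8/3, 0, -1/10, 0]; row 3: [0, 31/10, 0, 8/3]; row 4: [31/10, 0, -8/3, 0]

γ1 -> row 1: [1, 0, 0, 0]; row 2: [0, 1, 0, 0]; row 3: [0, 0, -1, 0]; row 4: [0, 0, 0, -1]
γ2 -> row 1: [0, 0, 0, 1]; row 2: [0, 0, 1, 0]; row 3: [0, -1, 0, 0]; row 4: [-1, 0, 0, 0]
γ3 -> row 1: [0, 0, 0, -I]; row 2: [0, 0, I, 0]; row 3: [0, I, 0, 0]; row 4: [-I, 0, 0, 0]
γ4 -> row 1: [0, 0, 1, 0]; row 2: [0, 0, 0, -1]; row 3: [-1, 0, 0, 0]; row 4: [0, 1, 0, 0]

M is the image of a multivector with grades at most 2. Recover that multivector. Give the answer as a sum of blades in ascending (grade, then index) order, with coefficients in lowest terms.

Method: the blade images are trace-orthogonal — tr(rho(e_A) rho(e_B)^-1) = 4 if A = B and 0 otherwise — and rho(e_A)^-1 = (e_A)^2 * rho(e_A) with (e_A)^2 = +1 or -1, so the coefficient of e_A in the preimage is (e_A)^2 * tr(M rho(e_A))/4.
Nonzero projections over blades of grade <= 2: γ2: (γ2)^2 = -1, tr(M rho(γ2)) = 32/5, coefficient -8/5; γ12: (γ12)^2 = +1, tr(M rho(γ12)) = 6, coefficient 3/2; γ24: (γ24)^2 = -1, tr(M rho(γ24)) = -32/3, coefficient 8/3. Every other blade of grade <= 2 projects to 0.
Answer: -8/5*γ2 + 3/2*γ12 + 8/3*γ24
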